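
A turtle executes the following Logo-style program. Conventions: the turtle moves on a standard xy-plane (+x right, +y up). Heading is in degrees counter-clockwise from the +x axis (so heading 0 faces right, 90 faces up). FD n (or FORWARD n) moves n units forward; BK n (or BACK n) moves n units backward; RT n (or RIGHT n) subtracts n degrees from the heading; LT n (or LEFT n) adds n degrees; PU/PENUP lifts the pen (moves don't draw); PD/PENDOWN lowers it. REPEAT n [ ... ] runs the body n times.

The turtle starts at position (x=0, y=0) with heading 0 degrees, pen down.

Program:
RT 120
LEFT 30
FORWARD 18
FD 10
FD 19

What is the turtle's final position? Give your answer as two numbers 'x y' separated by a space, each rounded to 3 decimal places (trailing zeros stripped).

Executing turtle program step by step:
Start: pos=(0,0), heading=0, pen down
RT 120: heading 0 -> 240
LT 30: heading 240 -> 270
FD 18: (0,0) -> (0,-18) [heading=270, draw]
FD 10: (0,-18) -> (0,-28) [heading=270, draw]
FD 19: (0,-28) -> (0,-47) [heading=270, draw]
Final: pos=(0,-47), heading=270, 3 segment(s) drawn

Answer: 0 -47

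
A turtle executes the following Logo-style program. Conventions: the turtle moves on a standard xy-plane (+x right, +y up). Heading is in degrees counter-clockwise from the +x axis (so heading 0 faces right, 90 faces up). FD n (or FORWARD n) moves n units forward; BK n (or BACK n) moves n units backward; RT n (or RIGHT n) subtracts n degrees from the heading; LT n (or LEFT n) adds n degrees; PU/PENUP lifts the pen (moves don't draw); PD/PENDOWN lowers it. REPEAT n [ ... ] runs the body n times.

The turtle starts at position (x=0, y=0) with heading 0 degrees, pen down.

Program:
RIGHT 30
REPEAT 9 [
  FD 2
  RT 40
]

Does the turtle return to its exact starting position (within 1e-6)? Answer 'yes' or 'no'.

Answer: yes

Derivation:
Executing turtle program step by step:
Start: pos=(0,0), heading=0, pen down
RT 30: heading 0 -> 330
REPEAT 9 [
  -- iteration 1/9 --
  FD 2: (0,0) -> (1.732,-1) [heading=330, draw]
  RT 40: heading 330 -> 290
  -- iteration 2/9 --
  FD 2: (1.732,-1) -> (2.416,-2.879) [heading=290, draw]
  RT 40: heading 290 -> 250
  -- iteration 3/9 --
  FD 2: (2.416,-2.879) -> (1.732,-4.759) [heading=250, draw]
  RT 40: heading 250 -> 210
  -- iteration 4/9 --
  FD 2: (1.732,-4.759) -> (0,-5.759) [heading=210, draw]
  RT 40: heading 210 -> 170
  -- iteration 5/9 --
  FD 2: (0,-5.759) -> (-1.97,-5.411) [heading=170, draw]
  RT 40: heading 170 -> 130
  -- iteration 6/9 --
  FD 2: (-1.97,-5.411) -> (-3.255,-3.879) [heading=130, draw]
  RT 40: heading 130 -> 90
  -- iteration 7/9 --
  FD 2: (-3.255,-3.879) -> (-3.255,-1.879) [heading=90, draw]
  RT 40: heading 90 -> 50
  -- iteration 8/9 --
  FD 2: (-3.255,-1.879) -> (-1.97,-0.347) [heading=50, draw]
  RT 40: heading 50 -> 10
  -- iteration 9/9 --
  FD 2: (-1.97,-0.347) -> (0,0) [heading=10, draw]
  RT 40: heading 10 -> 330
]
Final: pos=(0,0), heading=330, 9 segment(s) drawn

Start position: (0, 0)
Final position: (0, 0)
Distance = 0; < 1e-6 -> CLOSED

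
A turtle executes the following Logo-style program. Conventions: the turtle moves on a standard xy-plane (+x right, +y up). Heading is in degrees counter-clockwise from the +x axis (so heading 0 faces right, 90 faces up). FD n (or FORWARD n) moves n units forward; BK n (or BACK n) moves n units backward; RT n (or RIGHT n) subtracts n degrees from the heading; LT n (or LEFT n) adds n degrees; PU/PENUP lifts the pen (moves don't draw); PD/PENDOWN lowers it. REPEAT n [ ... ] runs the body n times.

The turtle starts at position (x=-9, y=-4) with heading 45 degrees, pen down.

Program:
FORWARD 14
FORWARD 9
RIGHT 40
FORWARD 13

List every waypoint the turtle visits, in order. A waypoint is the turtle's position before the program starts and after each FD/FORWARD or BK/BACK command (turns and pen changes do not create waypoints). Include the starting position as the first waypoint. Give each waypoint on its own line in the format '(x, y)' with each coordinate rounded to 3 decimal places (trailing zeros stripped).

Executing turtle program step by step:
Start: pos=(-9,-4), heading=45, pen down
FD 14: (-9,-4) -> (0.899,5.899) [heading=45, draw]
FD 9: (0.899,5.899) -> (7.263,12.263) [heading=45, draw]
RT 40: heading 45 -> 5
FD 13: (7.263,12.263) -> (20.214,13.396) [heading=5, draw]
Final: pos=(20.214,13.396), heading=5, 3 segment(s) drawn
Waypoints (4 total):
(-9, -4)
(0.899, 5.899)
(7.263, 12.263)
(20.214, 13.396)

Answer: (-9, -4)
(0.899, 5.899)
(7.263, 12.263)
(20.214, 13.396)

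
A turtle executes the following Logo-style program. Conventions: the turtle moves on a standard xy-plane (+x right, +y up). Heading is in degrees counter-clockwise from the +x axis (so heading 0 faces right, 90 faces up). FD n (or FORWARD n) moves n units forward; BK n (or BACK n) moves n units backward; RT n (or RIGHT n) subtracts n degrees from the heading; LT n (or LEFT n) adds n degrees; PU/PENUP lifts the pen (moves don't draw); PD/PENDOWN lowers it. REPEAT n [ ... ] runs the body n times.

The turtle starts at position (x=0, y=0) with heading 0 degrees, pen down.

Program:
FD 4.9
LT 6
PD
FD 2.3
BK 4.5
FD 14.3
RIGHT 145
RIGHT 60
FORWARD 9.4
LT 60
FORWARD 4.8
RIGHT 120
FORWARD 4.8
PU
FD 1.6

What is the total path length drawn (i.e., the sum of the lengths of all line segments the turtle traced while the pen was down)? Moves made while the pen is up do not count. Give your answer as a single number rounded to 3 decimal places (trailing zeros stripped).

Executing turtle program step by step:
Start: pos=(0,0), heading=0, pen down
FD 4.9: (0,0) -> (4.9,0) [heading=0, draw]
LT 6: heading 0 -> 6
PD: pen down
FD 2.3: (4.9,0) -> (7.187,0.24) [heading=6, draw]
BK 4.5: (7.187,0.24) -> (2.712,-0.23) [heading=6, draw]
FD 14.3: (2.712,-0.23) -> (16.934,1.265) [heading=6, draw]
RT 145: heading 6 -> 221
RT 60: heading 221 -> 161
FD 9.4: (16.934,1.265) -> (8.046,4.325) [heading=161, draw]
LT 60: heading 161 -> 221
FD 4.8: (8.046,4.325) -> (4.423,1.176) [heading=221, draw]
RT 120: heading 221 -> 101
FD 4.8: (4.423,1.176) -> (3.507,5.888) [heading=101, draw]
PU: pen up
FD 1.6: (3.507,5.888) -> (3.202,7.458) [heading=101, move]
Final: pos=(3.202,7.458), heading=101, 7 segment(s) drawn

Segment lengths:
  seg 1: (0,0) -> (4.9,0), length = 4.9
  seg 2: (4.9,0) -> (7.187,0.24), length = 2.3
  seg 3: (7.187,0.24) -> (2.712,-0.23), length = 4.5
  seg 4: (2.712,-0.23) -> (16.934,1.265), length = 14.3
  seg 5: (16.934,1.265) -> (8.046,4.325), length = 9.4
  seg 6: (8.046,4.325) -> (4.423,1.176), length = 4.8
  seg 7: (4.423,1.176) -> (3.507,5.888), length = 4.8
Total = 45

Answer: 45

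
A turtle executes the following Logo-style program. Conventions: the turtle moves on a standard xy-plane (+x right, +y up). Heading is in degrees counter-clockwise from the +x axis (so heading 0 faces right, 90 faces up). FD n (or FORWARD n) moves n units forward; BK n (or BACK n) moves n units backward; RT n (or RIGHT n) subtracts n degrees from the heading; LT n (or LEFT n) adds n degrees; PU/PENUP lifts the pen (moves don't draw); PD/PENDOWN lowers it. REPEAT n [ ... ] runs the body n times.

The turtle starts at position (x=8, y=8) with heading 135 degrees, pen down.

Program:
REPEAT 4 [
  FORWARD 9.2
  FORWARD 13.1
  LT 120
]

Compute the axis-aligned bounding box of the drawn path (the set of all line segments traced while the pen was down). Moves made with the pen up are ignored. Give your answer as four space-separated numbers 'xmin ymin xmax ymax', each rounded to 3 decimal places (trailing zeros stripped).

Answer: -13.54 2.228 8 23.768

Derivation:
Executing turtle program step by step:
Start: pos=(8,8), heading=135, pen down
REPEAT 4 [
  -- iteration 1/4 --
  FD 9.2: (8,8) -> (1.495,14.505) [heading=135, draw]
  FD 13.1: (1.495,14.505) -> (-7.768,23.768) [heading=135, draw]
  LT 120: heading 135 -> 255
  -- iteration 2/4 --
  FD 9.2: (-7.768,23.768) -> (-10.15,14.882) [heading=255, draw]
  FD 13.1: (-10.15,14.882) -> (-13.54,2.228) [heading=255, draw]
  LT 120: heading 255 -> 15
  -- iteration 3/4 --
  FD 9.2: (-13.54,2.228) -> (-4.654,4.609) [heading=15, draw]
  FD 13.1: (-4.654,4.609) -> (8,8) [heading=15, draw]
  LT 120: heading 15 -> 135
  -- iteration 4/4 --
  FD 9.2: (8,8) -> (1.495,14.505) [heading=135, draw]
  FD 13.1: (1.495,14.505) -> (-7.768,23.768) [heading=135, draw]
  LT 120: heading 135 -> 255
]
Final: pos=(-7.768,23.768), heading=255, 8 segment(s) drawn

Segment endpoints: x in {-13.54, -10.15, -7.768, -7.768, -4.654, 1.495, 1.495, 8, 8}, y in {2.228, 4.609, 8, 8, 14.505, 14.505, 14.882, 23.768, 23.768}
xmin=-13.54, ymin=2.228, xmax=8, ymax=23.768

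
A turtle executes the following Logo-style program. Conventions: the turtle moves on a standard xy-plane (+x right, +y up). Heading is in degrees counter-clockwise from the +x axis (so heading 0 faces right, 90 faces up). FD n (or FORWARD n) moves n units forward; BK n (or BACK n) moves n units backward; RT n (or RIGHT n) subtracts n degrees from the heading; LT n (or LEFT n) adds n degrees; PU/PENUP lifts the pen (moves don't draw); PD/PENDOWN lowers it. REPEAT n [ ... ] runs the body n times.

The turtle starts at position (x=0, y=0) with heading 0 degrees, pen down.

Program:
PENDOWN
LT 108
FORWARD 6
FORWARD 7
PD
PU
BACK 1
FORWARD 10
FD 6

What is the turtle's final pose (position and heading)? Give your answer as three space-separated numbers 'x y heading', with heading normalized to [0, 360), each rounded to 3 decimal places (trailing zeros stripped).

Answer: -8.652 26.63 108

Derivation:
Executing turtle program step by step:
Start: pos=(0,0), heading=0, pen down
PD: pen down
LT 108: heading 0 -> 108
FD 6: (0,0) -> (-1.854,5.706) [heading=108, draw]
FD 7: (-1.854,5.706) -> (-4.017,12.364) [heading=108, draw]
PD: pen down
PU: pen up
BK 1: (-4.017,12.364) -> (-3.708,11.413) [heading=108, move]
FD 10: (-3.708,11.413) -> (-6.798,20.923) [heading=108, move]
FD 6: (-6.798,20.923) -> (-8.652,26.63) [heading=108, move]
Final: pos=(-8.652,26.63), heading=108, 2 segment(s) drawn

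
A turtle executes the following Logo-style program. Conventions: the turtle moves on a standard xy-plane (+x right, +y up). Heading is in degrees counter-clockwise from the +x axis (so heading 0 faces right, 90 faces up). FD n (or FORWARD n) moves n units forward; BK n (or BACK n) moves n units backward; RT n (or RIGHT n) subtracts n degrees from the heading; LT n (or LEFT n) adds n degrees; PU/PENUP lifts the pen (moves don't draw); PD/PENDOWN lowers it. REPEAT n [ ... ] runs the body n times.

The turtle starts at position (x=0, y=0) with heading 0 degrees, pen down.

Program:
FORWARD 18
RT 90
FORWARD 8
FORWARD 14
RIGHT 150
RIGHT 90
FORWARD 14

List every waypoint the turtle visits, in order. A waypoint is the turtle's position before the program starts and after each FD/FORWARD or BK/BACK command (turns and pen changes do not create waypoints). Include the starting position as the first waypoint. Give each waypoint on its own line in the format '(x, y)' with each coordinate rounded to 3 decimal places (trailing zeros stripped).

Answer: (0, 0)
(18, 0)
(18, -8)
(18, -22)
(30.124, -15)

Derivation:
Executing turtle program step by step:
Start: pos=(0,0), heading=0, pen down
FD 18: (0,0) -> (18,0) [heading=0, draw]
RT 90: heading 0 -> 270
FD 8: (18,0) -> (18,-8) [heading=270, draw]
FD 14: (18,-8) -> (18,-22) [heading=270, draw]
RT 150: heading 270 -> 120
RT 90: heading 120 -> 30
FD 14: (18,-22) -> (30.124,-15) [heading=30, draw]
Final: pos=(30.124,-15), heading=30, 4 segment(s) drawn
Waypoints (5 total):
(0, 0)
(18, 0)
(18, -8)
(18, -22)
(30.124, -15)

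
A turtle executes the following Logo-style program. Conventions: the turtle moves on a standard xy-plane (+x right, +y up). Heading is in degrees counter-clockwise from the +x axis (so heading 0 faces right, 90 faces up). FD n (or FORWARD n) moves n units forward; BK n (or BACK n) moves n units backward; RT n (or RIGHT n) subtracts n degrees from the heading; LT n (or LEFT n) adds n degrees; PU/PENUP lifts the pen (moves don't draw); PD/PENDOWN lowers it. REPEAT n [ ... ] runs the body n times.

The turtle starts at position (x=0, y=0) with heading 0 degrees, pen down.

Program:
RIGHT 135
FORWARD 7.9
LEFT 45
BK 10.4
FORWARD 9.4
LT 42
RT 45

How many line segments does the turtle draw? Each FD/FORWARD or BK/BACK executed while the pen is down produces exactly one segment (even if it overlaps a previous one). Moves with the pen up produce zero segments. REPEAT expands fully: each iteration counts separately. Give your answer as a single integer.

Executing turtle program step by step:
Start: pos=(0,0), heading=0, pen down
RT 135: heading 0 -> 225
FD 7.9: (0,0) -> (-5.586,-5.586) [heading=225, draw]
LT 45: heading 225 -> 270
BK 10.4: (-5.586,-5.586) -> (-5.586,4.814) [heading=270, draw]
FD 9.4: (-5.586,4.814) -> (-5.586,-4.586) [heading=270, draw]
LT 42: heading 270 -> 312
RT 45: heading 312 -> 267
Final: pos=(-5.586,-4.586), heading=267, 3 segment(s) drawn
Segments drawn: 3

Answer: 3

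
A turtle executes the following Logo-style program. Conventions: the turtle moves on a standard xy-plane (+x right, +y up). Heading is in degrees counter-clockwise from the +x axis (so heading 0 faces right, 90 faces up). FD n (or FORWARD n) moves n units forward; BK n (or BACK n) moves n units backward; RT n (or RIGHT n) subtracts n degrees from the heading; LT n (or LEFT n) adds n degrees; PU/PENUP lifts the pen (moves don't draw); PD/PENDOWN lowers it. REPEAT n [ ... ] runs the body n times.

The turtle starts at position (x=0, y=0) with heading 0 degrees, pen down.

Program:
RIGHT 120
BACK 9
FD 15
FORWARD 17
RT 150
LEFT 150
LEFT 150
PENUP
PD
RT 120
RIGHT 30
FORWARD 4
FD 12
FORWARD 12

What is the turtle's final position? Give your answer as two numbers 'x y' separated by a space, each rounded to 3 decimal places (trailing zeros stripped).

Answer: -25.5 -44.167

Derivation:
Executing turtle program step by step:
Start: pos=(0,0), heading=0, pen down
RT 120: heading 0 -> 240
BK 9: (0,0) -> (4.5,7.794) [heading=240, draw]
FD 15: (4.5,7.794) -> (-3,-5.196) [heading=240, draw]
FD 17: (-3,-5.196) -> (-11.5,-19.919) [heading=240, draw]
RT 150: heading 240 -> 90
LT 150: heading 90 -> 240
LT 150: heading 240 -> 30
PU: pen up
PD: pen down
RT 120: heading 30 -> 270
RT 30: heading 270 -> 240
FD 4: (-11.5,-19.919) -> (-13.5,-23.383) [heading=240, draw]
FD 12: (-13.5,-23.383) -> (-19.5,-33.775) [heading=240, draw]
FD 12: (-19.5,-33.775) -> (-25.5,-44.167) [heading=240, draw]
Final: pos=(-25.5,-44.167), heading=240, 6 segment(s) drawn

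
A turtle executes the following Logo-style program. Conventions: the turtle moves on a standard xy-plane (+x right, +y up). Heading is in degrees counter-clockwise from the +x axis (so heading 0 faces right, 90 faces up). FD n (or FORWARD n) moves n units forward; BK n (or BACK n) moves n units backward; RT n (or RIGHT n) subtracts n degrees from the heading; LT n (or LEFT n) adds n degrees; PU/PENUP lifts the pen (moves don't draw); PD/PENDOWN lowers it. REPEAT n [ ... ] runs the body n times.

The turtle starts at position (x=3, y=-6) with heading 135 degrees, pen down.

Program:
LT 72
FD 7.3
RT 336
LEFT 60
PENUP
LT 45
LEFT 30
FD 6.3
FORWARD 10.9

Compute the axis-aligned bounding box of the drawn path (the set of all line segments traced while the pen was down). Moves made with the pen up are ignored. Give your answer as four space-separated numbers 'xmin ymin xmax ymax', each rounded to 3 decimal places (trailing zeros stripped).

Executing turtle program step by step:
Start: pos=(3,-6), heading=135, pen down
LT 72: heading 135 -> 207
FD 7.3: (3,-6) -> (-3.504,-9.314) [heading=207, draw]
RT 336: heading 207 -> 231
LT 60: heading 231 -> 291
PU: pen up
LT 45: heading 291 -> 336
LT 30: heading 336 -> 6
FD 6.3: (-3.504,-9.314) -> (2.761,-8.656) [heading=6, move]
FD 10.9: (2.761,-8.656) -> (13.601,-7.516) [heading=6, move]
Final: pos=(13.601,-7.516), heading=6, 1 segment(s) drawn

Segment endpoints: x in {-3.504, 3}, y in {-9.314, -6}
xmin=-3.504, ymin=-9.314, xmax=3, ymax=-6

Answer: -3.504 -9.314 3 -6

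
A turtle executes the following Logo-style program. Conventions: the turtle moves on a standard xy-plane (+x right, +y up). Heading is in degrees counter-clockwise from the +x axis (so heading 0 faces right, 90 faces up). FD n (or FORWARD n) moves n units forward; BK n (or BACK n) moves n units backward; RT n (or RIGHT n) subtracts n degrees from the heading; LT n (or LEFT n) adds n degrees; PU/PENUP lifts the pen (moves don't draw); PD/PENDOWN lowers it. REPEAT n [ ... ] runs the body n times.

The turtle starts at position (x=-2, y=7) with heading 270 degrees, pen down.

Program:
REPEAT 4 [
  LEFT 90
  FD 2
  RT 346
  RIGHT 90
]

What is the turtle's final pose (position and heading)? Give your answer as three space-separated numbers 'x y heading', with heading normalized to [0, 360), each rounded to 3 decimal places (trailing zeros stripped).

Answer: 5.193 9.761 326

Derivation:
Executing turtle program step by step:
Start: pos=(-2,7), heading=270, pen down
REPEAT 4 [
  -- iteration 1/4 --
  LT 90: heading 270 -> 0
  FD 2: (-2,7) -> (0,7) [heading=0, draw]
  RT 346: heading 0 -> 14
  RT 90: heading 14 -> 284
  -- iteration 2/4 --
  LT 90: heading 284 -> 14
  FD 2: (0,7) -> (1.941,7.484) [heading=14, draw]
  RT 346: heading 14 -> 28
  RT 90: heading 28 -> 298
  -- iteration 3/4 --
  LT 90: heading 298 -> 28
  FD 2: (1.941,7.484) -> (3.706,8.423) [heading=28, draw]
  RT 346: heading 28 -> 42
  RT 90: heading 42 -> 312
  -- iteration 4/4 --
  LT 90: heading 312 -> 42
  FD 2: (3.706,8.423) -> (5.193,9.761) [heading=42, draw]
  RT 346: heading 42 -> 56
  RT 90: heading 56 -> 326
]
Final: pos=(5.193,9.761), heading=326, 4 segment(s) drawn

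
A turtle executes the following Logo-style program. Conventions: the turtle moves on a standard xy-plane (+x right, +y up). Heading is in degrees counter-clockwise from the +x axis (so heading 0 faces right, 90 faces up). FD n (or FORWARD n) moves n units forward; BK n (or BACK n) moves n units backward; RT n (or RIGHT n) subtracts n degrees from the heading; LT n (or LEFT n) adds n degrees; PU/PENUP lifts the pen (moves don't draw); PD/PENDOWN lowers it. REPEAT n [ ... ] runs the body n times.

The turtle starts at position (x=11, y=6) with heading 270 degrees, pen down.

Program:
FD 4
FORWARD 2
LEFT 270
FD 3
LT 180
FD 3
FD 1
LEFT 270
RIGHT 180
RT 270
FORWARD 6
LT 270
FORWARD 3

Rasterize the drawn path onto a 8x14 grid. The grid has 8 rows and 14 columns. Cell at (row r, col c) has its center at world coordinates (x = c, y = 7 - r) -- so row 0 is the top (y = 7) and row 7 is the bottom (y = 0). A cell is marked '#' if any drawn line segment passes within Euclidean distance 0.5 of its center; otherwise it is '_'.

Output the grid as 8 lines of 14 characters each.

Answer: ______________
___________#__
___________#__
___________#__
______#____#__
______#____#__
______#____#__
______#######_

Derivation:
Segment 0: (11,6) -> (11,2)
Segment 1: (11,2) -> (11,0)
Segment 2: (11,0) -> (8,0)
Segment 3: (8,0) -> (11,-0)
Segment 4: (11,-0) -> (12,-0)
Segment 5: (12,-0) -> (6,0)
Segment 6: (6,0) -> (6,3)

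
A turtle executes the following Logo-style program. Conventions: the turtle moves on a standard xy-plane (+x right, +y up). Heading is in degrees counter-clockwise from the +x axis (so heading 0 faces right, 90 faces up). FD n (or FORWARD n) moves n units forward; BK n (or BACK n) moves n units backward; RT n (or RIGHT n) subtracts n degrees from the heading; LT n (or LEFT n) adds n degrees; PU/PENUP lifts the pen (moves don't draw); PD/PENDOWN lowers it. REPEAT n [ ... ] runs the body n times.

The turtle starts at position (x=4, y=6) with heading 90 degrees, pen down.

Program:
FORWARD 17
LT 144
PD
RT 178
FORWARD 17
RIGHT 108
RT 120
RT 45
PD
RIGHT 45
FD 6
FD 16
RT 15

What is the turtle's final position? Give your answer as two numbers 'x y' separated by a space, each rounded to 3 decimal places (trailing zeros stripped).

Answer: 10.444 58.88

Derivation:
Executing turtle program step by step:
Start: pos=(4,6), heading=90, pen down
FD 17: (4,6) -> (4,23) [heading=90, draw]
LT 144: heading 90 -> 234
PD: pen down
RT 178: heading 234 -> 56
FD 17: (4,23) -> (13.506,37.094) [heading=56, draw]
RT 108: heading 56 -> 308
RT 120: heading 308 -> 188
RT 45: heading 188 -> 143
PD: pen down
RT 45: heading 143 -> 98
FD 6: (13.506,37.094) -> (12.671,43.035) [heading=98, draw]
FD 16: (12.671,43.035) -> (10.444,58.88) [heading=98, draw]
RT 15: heading 98 -> 83
Final: pos=(10.444,58.88), heading=83, 4 segment(s) drawn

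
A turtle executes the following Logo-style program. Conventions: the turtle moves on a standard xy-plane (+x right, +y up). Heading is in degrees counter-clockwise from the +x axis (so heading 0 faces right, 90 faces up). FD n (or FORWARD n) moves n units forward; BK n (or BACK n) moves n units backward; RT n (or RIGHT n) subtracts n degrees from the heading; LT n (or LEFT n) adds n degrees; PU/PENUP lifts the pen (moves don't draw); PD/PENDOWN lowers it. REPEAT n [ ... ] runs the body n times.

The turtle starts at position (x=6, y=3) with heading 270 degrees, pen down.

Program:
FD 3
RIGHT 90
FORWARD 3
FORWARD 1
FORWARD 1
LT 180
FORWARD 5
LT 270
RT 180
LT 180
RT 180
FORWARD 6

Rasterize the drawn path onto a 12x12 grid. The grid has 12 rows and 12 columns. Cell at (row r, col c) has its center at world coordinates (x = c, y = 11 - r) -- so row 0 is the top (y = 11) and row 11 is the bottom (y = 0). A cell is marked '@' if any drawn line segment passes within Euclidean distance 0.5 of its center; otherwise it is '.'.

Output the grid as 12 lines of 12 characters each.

Answer: ............
............
............
............
............
......@.....
......@.....
......@.....
......@.....
......@.....
......@.....
.@@@@@@.....

Derivation:
Segment 0: (6,3) -> (6,0)
Segment 1: (6,0) -> (3,0)
Segment 2: (3,0) -> (2,0)
Segment 3: (2,0) -> (1,0)
Segment 4: (1,0) -> (6,-0)
Segment 5: (6,-0) -> (6,6)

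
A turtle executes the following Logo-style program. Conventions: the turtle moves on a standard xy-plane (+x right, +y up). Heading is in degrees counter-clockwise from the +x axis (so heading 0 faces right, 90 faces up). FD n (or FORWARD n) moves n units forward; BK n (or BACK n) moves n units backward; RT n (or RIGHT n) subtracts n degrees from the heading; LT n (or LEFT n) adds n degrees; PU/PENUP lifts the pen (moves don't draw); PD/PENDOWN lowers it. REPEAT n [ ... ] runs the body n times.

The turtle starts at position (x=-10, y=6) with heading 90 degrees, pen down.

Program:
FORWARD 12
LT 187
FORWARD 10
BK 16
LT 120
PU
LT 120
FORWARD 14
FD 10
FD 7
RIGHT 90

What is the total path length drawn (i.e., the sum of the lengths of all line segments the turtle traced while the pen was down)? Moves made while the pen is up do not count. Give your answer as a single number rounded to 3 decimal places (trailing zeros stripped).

Answer: 38

Derivation:
Executing turtle program step by step:
Start: pos=(-10,6), heading=90, pen down
FD 12: (-10,6) -> (-10,18) [heading=90, draw]
LT 187: heading 90 -> 277
FD 10: (-10,18) -> (-8.781,8.075) [heading=277, draw]
BK 16: (-8.781,8.075) -> (-10.731,23.955) [heading=277, draw]
LT 120: heading 277 -> 37
PU: pen up
LT 120: heading 37 -> 157
FD 14: (-10.731,23.955) -> (-23.618,29.426) [heading=157, move]
FD 10: (-23.618,29.426) -> (-32.823,33.333) [heading=157, move]
FD 7: (-32.823,33.333) -> (-39.267,36.068) [heading=157, move]
RT 90: heading 157 -> 67
Final: pos=(-39.267,36.068), heading=67, 3 segment(s) drawn

Segment lengths:
  seg 1: (-10,6) -> (-10,18), length = 12
  seg 2: (-10,18) -> (-8.781,8.075), length = 10
  seg 3: (-8.781,8.075) -> (-10.731,23.955), length = 16
Total = 38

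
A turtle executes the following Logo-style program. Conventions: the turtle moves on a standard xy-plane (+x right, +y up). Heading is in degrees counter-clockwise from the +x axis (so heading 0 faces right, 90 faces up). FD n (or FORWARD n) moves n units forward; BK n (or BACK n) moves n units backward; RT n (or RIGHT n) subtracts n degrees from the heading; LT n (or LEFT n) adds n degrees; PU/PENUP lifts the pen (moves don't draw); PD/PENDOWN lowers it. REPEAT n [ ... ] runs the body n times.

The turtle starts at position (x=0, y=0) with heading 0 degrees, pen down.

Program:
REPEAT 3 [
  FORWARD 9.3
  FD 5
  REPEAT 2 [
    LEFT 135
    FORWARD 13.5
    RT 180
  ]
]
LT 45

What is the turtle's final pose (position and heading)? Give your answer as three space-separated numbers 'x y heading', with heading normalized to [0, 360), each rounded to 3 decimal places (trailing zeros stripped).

Executing turtle program step by step:
Start: pos=(0,0), heading=0, pen down
REPEAT 3 [
  -- iteration 1/3 --
  FD 9.3: (0,0) -> (9.3,0) [heading=0, draw]
  FD 5: (9.3,0) -> (14.3,0) [heading=0, draw]
  REPEAT 2 [
    -- iteration 1/2 --
    LT 135: heading 0 -> 135
    FD 13.5: (14.3,0) -> (4.754,9.546) [heading=135, draw]
    RT 180: heading 135 -> 315
    -- iteration 2/2 --
    LT 135: heading 315 -> 90
    FD 13.5: (4.754,9.546) -> (4.754,23.046) [heading=90, draw]
    RT 180: heading 90 -> 270
  ]
  -- iteration 2/3 --
  FD 9.3: (4.754,23.046) -> (4.754,13.746) [heading=270, draw]
  FD 5: (4.754,13.746) -> (4.754,8.746) [heading=270, draw]
  REPEAT 2 [
    -- iteration 1/2 --
    LT 135: heading 270 -> 45
    FD 13.5: (4.754,8.746) -> (14.3,18.292) [heading=45, draw]
    RT 180: heading 45 -> 225
    -- iteration 2/2 --
    LT 135: heading 225 -> 0
    FD 13.5: (14.3,18.292) -> (27.8,18.292) [heading=0, draw]
    RT 180: heading 0 -> 180
  ]
  -- iteration 3/3 --
  FD 9.3: (27.8,18.292) -> (18.5,18.292) [heading=180, draw]
  FD 5: (18.5,18.292) -> (13.5,18.292) [heading=180, draw]
  REPEAT 2 [
    -- iteration 1/2 --
    LT 135: heading 180 -> 315
    FD 13.5: (13.5,18.292) -> (23.046,8.746) [heading=315, draw]
    RT 180: heading 315 -> 135
    -- iteration 2/2 --
    LT 135: heading 135 -> 270
    FD 13.5: (23.046,8.746) -> (23.046,-4.754) [heading=270, draw]
    RT 180: heading 270 -> 90
  ]
]
LT 45: heading 90 -> 135
Final: pos=(23.046,-4.754), heading=135, 12 segment(s) drawn

Answer: 23.046 -4.754 135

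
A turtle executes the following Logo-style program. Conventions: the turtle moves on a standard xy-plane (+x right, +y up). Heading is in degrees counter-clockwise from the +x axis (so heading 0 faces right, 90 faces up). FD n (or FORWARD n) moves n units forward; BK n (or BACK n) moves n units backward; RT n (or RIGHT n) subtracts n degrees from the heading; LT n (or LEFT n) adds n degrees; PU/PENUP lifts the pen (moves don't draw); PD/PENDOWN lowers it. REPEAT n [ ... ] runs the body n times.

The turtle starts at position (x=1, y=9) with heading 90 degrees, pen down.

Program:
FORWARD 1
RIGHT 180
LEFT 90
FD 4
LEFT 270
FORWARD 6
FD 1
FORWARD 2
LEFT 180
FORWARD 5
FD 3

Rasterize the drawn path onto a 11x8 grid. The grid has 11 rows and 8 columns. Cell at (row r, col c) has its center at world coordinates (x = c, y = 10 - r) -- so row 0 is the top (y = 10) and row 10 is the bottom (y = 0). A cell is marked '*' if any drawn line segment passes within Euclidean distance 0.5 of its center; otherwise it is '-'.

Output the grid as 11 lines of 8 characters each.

Answer: -*****--
-*---*--
-----*--
-----*--
-----*--
-----*--
-----*--
-----*--
-----*--
-----*--
--------

Derivation:
Segment 0: (1,9) -> (1,10)
Segment 1: (1,10) -> (5,10)
Segment 2: (5,10) -> (5,4)
Segment 3: (5,4) -> (5,3)
Segment 4: (5,3) -> (5,1)
Segment 5: (5,1) -> (5,6)
Segment 6: (5,6) -> (5,9)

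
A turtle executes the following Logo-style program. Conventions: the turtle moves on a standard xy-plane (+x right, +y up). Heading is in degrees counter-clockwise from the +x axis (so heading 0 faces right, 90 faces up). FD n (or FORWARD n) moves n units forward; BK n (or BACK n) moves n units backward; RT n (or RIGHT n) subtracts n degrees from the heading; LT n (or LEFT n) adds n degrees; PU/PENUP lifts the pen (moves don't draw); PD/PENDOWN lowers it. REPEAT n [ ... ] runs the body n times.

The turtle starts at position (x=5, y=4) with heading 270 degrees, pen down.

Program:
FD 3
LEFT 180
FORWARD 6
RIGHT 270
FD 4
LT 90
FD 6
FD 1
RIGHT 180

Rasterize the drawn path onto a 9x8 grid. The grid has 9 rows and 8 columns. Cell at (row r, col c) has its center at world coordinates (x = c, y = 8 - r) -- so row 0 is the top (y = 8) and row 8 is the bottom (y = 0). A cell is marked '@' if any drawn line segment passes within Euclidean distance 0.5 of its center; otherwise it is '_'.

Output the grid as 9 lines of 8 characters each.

Answer: ________
_@@@@@__
_@___@__
_@___@__
_@___@__
_@___@__
_@___@__
_@___@__
_@______

Derivation:
Segment 0: (5,4) -> (5,1)
Segment 1: (5,1) -> (5,7)
Segment 2: (5,7) -> (1,7)
Segment 3: (1,7) -> (1,1)
Segment 4: (1,1) -> (1,0)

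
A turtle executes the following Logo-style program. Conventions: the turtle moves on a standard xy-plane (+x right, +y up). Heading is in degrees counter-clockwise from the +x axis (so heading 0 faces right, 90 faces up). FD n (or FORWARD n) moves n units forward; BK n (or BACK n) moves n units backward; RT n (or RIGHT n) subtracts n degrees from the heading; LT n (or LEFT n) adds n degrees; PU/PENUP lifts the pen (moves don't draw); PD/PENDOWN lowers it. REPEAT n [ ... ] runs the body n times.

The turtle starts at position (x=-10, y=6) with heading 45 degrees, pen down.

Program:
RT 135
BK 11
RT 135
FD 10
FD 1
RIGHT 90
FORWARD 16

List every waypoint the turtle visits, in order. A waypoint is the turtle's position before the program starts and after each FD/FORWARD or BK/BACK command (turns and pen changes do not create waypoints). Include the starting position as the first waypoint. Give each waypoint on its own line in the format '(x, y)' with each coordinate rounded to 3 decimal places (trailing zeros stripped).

Answer: (-10, 6)
(-10, 17)
(-17.071, 24.071)
(-17.778, 24.778)
(-6.464, 36.092)

Derivation:
Executing turtle program step by step:
Start: pos=(-10,6), heading=45, pen down
RT 135: heading 45 -> 270
BK 11: (-10,6) -> (-10,17) [heading=270, draw]
RT 135: heading 270 -> 135
FD 10: (-10,17) -> (-17.071,24.071) [heading=135, draw]
FD 1: (-17.071,24.071) -> (-17.778,24.778) [heading=135, draw]
RT 90: heading 135 -> 45
FD 16: (-17.778,24.778) -> (-6.464,36.092) [heading=45, draw]
Final: pos=(-6.464,36.092), heading=45, 4 segment(s) drawn
Waypoints (5 total):
(-10, 6)
(-10, 17)
(-17.071, 24.071)
(-17.778, 24.778)
(-6.464, 36.092)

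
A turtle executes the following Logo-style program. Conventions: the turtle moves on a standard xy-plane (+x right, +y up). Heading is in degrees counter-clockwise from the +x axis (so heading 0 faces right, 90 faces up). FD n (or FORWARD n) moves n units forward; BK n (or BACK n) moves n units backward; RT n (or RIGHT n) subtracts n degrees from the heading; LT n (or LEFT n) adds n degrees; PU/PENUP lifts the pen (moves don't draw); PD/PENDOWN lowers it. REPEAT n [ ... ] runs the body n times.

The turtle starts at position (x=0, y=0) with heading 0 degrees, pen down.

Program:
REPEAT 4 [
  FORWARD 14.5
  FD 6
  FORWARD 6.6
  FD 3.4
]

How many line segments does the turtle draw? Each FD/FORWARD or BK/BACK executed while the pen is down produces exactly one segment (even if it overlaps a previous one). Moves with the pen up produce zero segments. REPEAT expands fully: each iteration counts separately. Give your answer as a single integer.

Answer: 16

Derivation:
Executing turtle program step by step:
Start: pos=(0,0), heading=0, pen down
REPEAT 4 [
  -- iteration 1/4 --
  FD 14.5: (0,0) -> (14.5,0) [heading=0, draw]
  FD 6: (14.5,0) -> (20.5,0) [heading=0, draw]
  FD 6.6: (20.5,0) -> (27.1,0) [heading=0, draw]
  FD 3.4: (27.1,0) -> (30.5,0) [heading=0, draw]
  -- iteration 2/4 --
  FD 14.5: (30.5,0) -> (45,0) [heading=0, draw]
  FD 6: (45,0) -> (51,0) [heading=0, draw]
  FD 6.6: (51,0) -> (57.6,0) [heading=0, draw]
  FD 3.4: (57.6,0) -> (61,0) [heading=0, draw]
  -- iteration 3/4 --
  FD 14.5: (61,0) -> (75.5,0) [heading=0, draw]
  FD 6: (75.5,0) -> (81.5,0) [heading=0, draw]
  FD 6.6: (81.5,0) -> (88.1,0) [heading=0, draw]
  FD 3.4: (88.1,0) -> (91.5,0) [heading=0, draw]
  -- iteration 4/4 --
  FD 14.5: (91.5,0) -> (106,0) [heading=0, draw]
  FD 6: (106,0) -> (112,0) [heading=0, draw]
  FD 6.6: (112,0) -> (118.6,0) [heading=0, draw]
  FD 3.4: (118.6,0) -> (122,0) [heading=0, draw]
]
Final: pos=(122,0), heading=0, 16 segment(s) drawn
Segments drawn: 16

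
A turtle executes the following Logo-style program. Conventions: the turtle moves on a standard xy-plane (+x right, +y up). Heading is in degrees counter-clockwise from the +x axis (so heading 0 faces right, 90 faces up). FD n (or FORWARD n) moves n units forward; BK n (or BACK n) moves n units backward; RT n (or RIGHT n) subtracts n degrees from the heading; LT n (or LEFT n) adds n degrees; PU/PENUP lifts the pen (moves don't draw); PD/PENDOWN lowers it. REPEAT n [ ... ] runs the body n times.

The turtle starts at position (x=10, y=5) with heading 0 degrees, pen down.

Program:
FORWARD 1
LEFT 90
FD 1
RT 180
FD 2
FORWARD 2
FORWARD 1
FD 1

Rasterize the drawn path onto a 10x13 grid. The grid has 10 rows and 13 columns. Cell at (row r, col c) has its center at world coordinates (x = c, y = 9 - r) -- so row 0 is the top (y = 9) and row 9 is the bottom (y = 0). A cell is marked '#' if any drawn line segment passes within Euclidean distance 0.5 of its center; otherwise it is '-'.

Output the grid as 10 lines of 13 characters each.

Segment 0: (10,5) -> (11,5)
Segment 1: (11,5) -> (11,6)
Segment 2: (11,6) -> (11,4)
Segment 3: (11,4) -> (11,2)
Segment 4: (11,2) -> (11,1)
Segment 5: (11,1) -> (11,0)

Answer: -------------
-------------
-------------
-----------#-
----------##-
-----------#-
-----------#-
-----------#-
-----------#-
-----------#-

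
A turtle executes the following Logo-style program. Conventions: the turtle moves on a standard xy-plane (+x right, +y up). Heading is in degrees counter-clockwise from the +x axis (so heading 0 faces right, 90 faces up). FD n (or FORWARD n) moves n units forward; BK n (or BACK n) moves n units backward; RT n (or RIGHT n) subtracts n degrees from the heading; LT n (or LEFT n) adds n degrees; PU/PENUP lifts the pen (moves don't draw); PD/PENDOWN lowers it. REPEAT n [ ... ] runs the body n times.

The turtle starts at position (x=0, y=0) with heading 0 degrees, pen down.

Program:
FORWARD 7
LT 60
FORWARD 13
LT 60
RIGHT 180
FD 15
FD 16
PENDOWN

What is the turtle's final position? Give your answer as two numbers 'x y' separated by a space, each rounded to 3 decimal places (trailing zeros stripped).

Answer: 29 -15.588

Derivation:
Executing turtle program step by step:
Start: pos=(0,0), heading=0, pen down
FD 7: (0,0) -> (7,0) [heading=0, draw]
LT 60: heading 0 -> 60
FD 13: (7,0) -> (13.5,11.258) [heading=60, draw]
LT 60: heading 60 -> 120
RT 180: heading 120 -> 300
FD 15: (13.5,11.258) -> (21,-1.732) [heading=300, draw]
FD 16: (21,-1.732) -> (29,-15.588) [heading=300, draw]
PD: pen down
Final: pos=(29,-15.588), heading=300, 4 segment(s) drawn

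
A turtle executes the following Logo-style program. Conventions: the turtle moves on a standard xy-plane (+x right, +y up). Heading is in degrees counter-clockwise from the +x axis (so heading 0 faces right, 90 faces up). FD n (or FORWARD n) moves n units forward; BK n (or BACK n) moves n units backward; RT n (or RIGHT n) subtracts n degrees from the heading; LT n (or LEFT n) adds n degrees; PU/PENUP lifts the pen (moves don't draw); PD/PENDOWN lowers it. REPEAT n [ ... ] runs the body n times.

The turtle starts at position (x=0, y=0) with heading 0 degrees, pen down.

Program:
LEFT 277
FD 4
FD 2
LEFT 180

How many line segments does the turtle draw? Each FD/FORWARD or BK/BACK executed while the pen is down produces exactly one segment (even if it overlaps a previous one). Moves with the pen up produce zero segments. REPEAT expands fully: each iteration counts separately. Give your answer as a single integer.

Answer: 2

Derivation:
Executing turtle program step by step:
Start: pos=(0,0), heading=0, pen down
LT 277: heading 0 -> 277
FD 4: (0,0) -> (0.487,-3.97) [heading=277, draw]
FD 2: (0.487,-3.97) -> (0.731,-5.955) [heading=277, draw]
LT 180: heading 277 -> 97
Final: pos=(0.731,-5.955), heading=97, 2 segment(s) drawn
Segments drawn: 2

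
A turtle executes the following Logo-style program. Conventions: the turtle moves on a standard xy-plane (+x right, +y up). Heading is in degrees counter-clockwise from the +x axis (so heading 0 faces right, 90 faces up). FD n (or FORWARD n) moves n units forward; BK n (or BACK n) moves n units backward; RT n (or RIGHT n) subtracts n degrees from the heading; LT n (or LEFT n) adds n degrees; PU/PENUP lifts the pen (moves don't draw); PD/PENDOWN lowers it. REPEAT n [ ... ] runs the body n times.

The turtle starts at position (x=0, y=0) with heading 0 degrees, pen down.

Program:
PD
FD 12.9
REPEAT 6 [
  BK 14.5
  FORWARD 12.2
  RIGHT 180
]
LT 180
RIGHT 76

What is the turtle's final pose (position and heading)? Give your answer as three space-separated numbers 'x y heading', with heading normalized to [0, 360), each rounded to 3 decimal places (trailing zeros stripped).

Answer: 12.9 0 104

Derivation:
Executing turtle program step by step:
Start: pos=(0,0), heading=0, pen down
PD: pen down
FD 12.9: (0,0) -> (12.9,0) [heading=0, draw]
REPEAT 6 [
  -- iteration 1/6 --
  BK 14.5: (12.9,0) -> (-1.6,0) [heading=0, draw]
  FD 12.2: (-1.6,0) -> (10.6,0) [heading=0, draw]
  RT 180: heading 0 -> 180
  -- iteration 2/6 --
  BK 14.5: (10.6,0) -> (25.1,0) [heading=180, draw]
  FD 12.2: (25.1,0) -> (12.9,0) [heading=180, draw]
  RT 180: heading 180 -> 0
  -- iteration 3/6 --
  BK 14.5: (12.9,0) -> (-1.6,0) [heading=0, draw]
  FD 12.2: (-1.6,0) -> (10.6,0) [heading=0, draw]
  RT 180: heading 0 -> 180
  -- iteration 4/6 --
  BK 14.5: (10.6,0) -> (25.1,0) [heading=180, draw]
  FD 12.2: (25.1,0) -> (12.9,0) [heading=180, draw]
  RT 180: heading 180 -> 0
  -- iteration 5/6 --
  BK 14.5: (12.9,0) -> (-1.6,0) [heading=0, draw]
  FD 12.2: (-1.6,0) -> (10.6,0) [heading=0, draw]
  RT 180: heading 0 -> 180
  -- iteration 6/6 --
  BK 14.5: (10.6,0) -> (25.1,0) [heading=180, draw]
  FD 12.2: (25.1,0) -> (12.9,0) [heading=180, draw]
  RT 180: heading 180 -> 0
]
LT 180: heading 0 -> 180
RT 76: heading 180 -> 104
Final: pos=(12.9,0), heading=104, 13 segment(s) drawn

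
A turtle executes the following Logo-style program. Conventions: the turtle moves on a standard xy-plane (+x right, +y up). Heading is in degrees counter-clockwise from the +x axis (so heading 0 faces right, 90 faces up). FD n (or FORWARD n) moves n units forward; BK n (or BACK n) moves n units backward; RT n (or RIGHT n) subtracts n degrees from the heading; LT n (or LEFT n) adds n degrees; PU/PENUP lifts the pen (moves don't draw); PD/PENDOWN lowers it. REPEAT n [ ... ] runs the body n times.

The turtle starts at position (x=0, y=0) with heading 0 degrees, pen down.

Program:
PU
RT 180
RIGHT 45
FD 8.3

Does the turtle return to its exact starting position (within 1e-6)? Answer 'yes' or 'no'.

Answer: no

Derivation:
Executing turtle program step by step:
Start: pos=(0,0), heading=0, pen down
PU: pen up
RT 180: heading 0 -> 180
RT 45: heading 180 -> 135
FD 8.3: (0,0) -> (-5.869,5.869) [heading=135, move]
Final: pos=(-5.869,5.869), heading=135, 0 segment(s) drawn

Start position: (0, 0)
Final position: (-5.869, 5.869)
Distance = 8.3; >= 1e-6 -> NOT closed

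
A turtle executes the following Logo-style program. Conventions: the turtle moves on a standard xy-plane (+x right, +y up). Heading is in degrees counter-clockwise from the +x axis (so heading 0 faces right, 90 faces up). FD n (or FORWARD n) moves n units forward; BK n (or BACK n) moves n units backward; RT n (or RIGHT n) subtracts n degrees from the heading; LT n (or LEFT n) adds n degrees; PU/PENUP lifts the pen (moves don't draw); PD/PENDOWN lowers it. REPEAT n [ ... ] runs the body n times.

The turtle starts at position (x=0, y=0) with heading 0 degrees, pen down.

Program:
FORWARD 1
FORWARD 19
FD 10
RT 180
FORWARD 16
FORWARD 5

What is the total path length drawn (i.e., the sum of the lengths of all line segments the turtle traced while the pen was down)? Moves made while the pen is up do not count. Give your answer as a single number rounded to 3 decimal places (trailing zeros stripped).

Executing turtle program step by step:
Start: pos=(0,0), heading=0, pen down
FD 1: (0,0) -> (1,0) [heading=0, draw]
FD 19: (1,0) -> (20,0) [heading=0, draw]
FD 10: (20,0) -> (30,0) [heading=0, draw]
RT 180: heading 0 -> 180
FD 16: (30,0) -> (14,0) [heading=180, draw]
FD 5: (14,0) -> (9,0) [heading=180, draw]
Final: pos=(9,0), heading=180, 5 segment(s) drawn

Segment lengths:
  seg 1: (0,0) -> (1,0), length = 1
  seg 2: (1,0) -> (20,0), length = 19
  seg 3: (20,0) -> (30,0), length = 10
  seg 4: (30,0) -> (14,0), length = 16
  seg 5: (14,0) -> (9,0), length = 5
Total = 51

Answer: 51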